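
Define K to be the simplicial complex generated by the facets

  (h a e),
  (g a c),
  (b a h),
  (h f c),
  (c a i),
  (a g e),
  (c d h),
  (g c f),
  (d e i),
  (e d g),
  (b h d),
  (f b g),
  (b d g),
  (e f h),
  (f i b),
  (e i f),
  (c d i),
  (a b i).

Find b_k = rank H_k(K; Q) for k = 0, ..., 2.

b_0 = 1, b_1 = 2, b_2 = 1.

We work with the vertex ordering a < b < c < d < e < f < g < h < i. The simplices of K, each written with vertices in increasing order, are:

  0-simplices (9): a, b, c, d, e, f, g, h, i
  1-simplices (27): ab, ac, ae, ag, ah, ai, bd, bf, bg, bh, bi, cd, cf, cg, ch, ci, de, dg, dh, di, ef, eg, eh, ei, fg, fh, fi
  2-simplices (18): abh, abi, acg, aci, aeg, aeh, bdg, bdh, bfg, bfi, cdh, cdi, cfg, cfh, deg, dei, efh, efi

so the chain groups are C_0 ≅ Z^9, C_1 ≅ Z^27, C_2 ≅ Z^18.

∂_1: C_1 → C_0 maps an edge to its endpoints' difference, ∂[p,q] = q − p. For instance
  ∂eh = h − e.
This gives a 9×27 integer matrix of rank 8; reducing to Smith normal form yields diagonal entries (1,1,1,1,1,1,1,1).

The boundary map ∂_2: C_2 → C_1 maps a triangle to the signed sum of its edges. For instance
  ∂efh = fh − eh + ef,
  ∂bdh = dh − bh + bd.
As a 27×18 matrix over Z this has rank 17, with invariant factors (1,1,1,1,1,1,1,1,1,1,1,1,1,1,1,1,1).

Reading off H_k = ker ∂_k / im ∂_{k+1}:

  H_0: rank C_0 − rank ∂_1 = 9 − 8 = 1, and the invariant factors of ∂_1 are all 1, so H_0 ≅ Z.
  H_1: rank ker ∂_1 − rank ∂_2 = (27 − 8) − 17 = 2, and the invariant factors of ∂_2 are all 1, so H_1 ≅ Z^2.
  H_2: rank ker ∂_2 − rank ∂_3 = (18 − 17) − 0 = 1, and there is no ∂_3, so H_2 ≅ Z.

Hence the Betti numbers are b_0 = 1, b_1 = 2, b_2 = 1.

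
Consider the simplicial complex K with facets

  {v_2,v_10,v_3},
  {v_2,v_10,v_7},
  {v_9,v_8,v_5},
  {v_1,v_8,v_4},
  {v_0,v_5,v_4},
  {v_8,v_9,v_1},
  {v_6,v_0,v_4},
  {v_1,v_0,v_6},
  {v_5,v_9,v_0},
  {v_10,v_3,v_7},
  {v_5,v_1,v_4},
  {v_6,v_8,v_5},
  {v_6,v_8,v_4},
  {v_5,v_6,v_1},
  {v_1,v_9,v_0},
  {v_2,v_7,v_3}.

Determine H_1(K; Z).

We work with the vertex ordering v_0 < v_1 < v_2 < v_3 < v_4 < v_5 < v_6 < v_7 < v_8 < v_9 < v_10. The simplices of K, each written with vertices in increasing order, are:

  0-simplices (11): [v_0], [v_1], [v_2], [v_3], [v_4], [v_5], [v_6], [v_7], [v_8], [v_9], [v_10]
  1-simplices (24): (24 of them)
  2-simplices (16): (16 of them)

giving chain groups C_0 ≅ Z^11, C_1 ≅ Z^24, C_2 ≅ Z^16.

∂_1: C_1 → C_0 sends each edge [p,q] (with p < q) to q − p. For instance
  ∂[v_0,v_5] = [v_5] − [v_0].
The 11×24 boundary matrix has rank 9 and Smith normal form diag(1,1,1,1,1,1,1,1,1).

The boundary map ∂_2: C_2 → C_1 sends each 2-simplex [p,q,r] to [q,r] − [p,r] + [p,q]. For instance
  ∂[v_1,v_4,v_8] = [v_4,v_8] − [v_1,v_8] + [v_1,v_4],
  ∂[v_1,v_4,v_5] = [v_4,v_5] − [v_1,v_5] + [v_1,v_4].
The resulting 24×16 matrix has rank 15, and its Smith normal form has invariant factors (1,1,1,1,1,1,1,1,1,1,1,1,1,1,2).

From H_k ≅ ker(∂_k) / im(∂_{k+1}) we obtain:

  H_1: rank ker ∂_1 − rank ∂_2 = (24 − 9) − 15 = 0, and ∂_2 has invariant factor 2 > 1, so H_1 ≅ Z/2.

H_1 = Z/2.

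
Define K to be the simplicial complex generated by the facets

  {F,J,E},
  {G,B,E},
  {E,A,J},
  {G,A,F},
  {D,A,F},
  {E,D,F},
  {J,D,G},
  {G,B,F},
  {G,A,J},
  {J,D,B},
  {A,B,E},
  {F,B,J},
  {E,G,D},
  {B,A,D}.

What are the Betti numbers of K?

We work with the vertex ordering A < B < D < E < F < G < J. The simplices of K, each written with vertices in increasing order, are:

  0-simplices (7): A, B, D, E, F, G, J
  1-simplices (21): AB, AD, AE, AF, AG, AJ, BD, BE, BF, BG, BJ, DE, DF, DG, DJ, EF, EG, EJ, FG, FJ, GJ
  2-simplices (14): ABD, ABE, ADF, AEJ, AFG, AGJ, BDJ, BEG, BFG, BFJ, DEF, DEG, DGJ, EFJ

Hence C_0 ≅ Z^7, C_1 ≅ Z^21, C_2 ≅ Z^14.

The boundary map ∂_1: C_1 → C_0 is given by ∂[p,q] = [q] − [p]. For instance
  ∂AB = B − A.
As a 7×21 matrix over Z this has rank 6, with invariant factors (1,1,1,1,1,1).

∂_2: C_2 → C_1 sends each 2-simplex [p,q,r] to [q,r] − [p,r] + [p,q]. For instance
  ∂DEG = EG − DG + DE,
  ∂ABD = BD − AD + AB.
As a 21×14 matrix over Z this has rank 13, with invariant factors (1,1,1,1,1,1,1,1,1,1,1,1,1).

Computing H_k = (kernel of ∂_k) / (image of ∂_{k+1}):

  H_0: rank C_0 − rank ∂_1 = 7 − 6 = 1, and the invariant factors of ∂_1 are all 1, so H_0 ≅ Z.
  H_1: rank ker ∂_1 − rank ∂_2 = (21 − 6) − 13 = 2, and the invariant factors of ∂_2 are all 1, so H_1 ≅ Z^2.
  H_2: rank ker ∂_2 − rank ∂_3 = (14 − 13) − 0 = 1, and there is no ∂_3, so H_2 ≅ Z.

As a check, the Euler characteristic is 7 − 21 + 14 = 0, which agrees with 1 − 2 + 1 = 0.

Hence the Betti numbers are b_0 = 1, b_1 = 2, b_2 = 1.

b_0 = 1, b_1 = 2, b_2 = 1.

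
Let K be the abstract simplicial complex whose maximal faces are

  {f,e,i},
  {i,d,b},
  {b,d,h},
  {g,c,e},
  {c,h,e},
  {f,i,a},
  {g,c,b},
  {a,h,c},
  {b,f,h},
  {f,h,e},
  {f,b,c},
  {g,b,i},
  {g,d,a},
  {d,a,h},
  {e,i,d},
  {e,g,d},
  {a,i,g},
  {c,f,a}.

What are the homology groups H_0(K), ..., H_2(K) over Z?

H_0 ≅ Z,  H_1 ≅ Z ⊕ Z/2,  H_2 = 0.

We work with the vertex ordering a < b < c < d < e < f < g < h < i. The simplices of K, each written with vertices in increasing order, are:

  0-simplices (9): a, b, c, d, e, f, g, h, i
  1-simplices (27): ac, ad, af, ag, ah, ai, bc, bd, bf, bg, bh, bi, ce, cf, cg, ch, de, dg, dh, di, ef, eg, eh, ei, fh, fi, gi
  2-simplices (18): acf, ach, adg, adh, afi, agi, bcf, bcg, bdh, bdi, bfh, bgi, ceg, ceh, deg, dei, efh, efi

so the chain groups are C_0 ≅ Z^9, C_1 ≅ Z^27, C_2 ≅ Z^18.

∂_1: C_1 → C_0 maps an edge to its endpoints' difference, ∂[p,q] = q − p. For instance
  ∂de = e − d.
The resulting 9×27 matrix has rank 8, and its Smith normal form has invariant factors (1,1,1,1,1,1,1,1).

∂_2: C_2 → C_1 maps a triangle to the signed sum of its edges. For instance
  ∂bcg = cg − bg + bc,
  ∂bgi = gi − bi + bg.
The resulting 27×18 matrix has rank 18, and its Smith normal form has invariant factors (1,1,1,1,1,1,1,1,1,1,1,1,1,1,1,1,1,2).

Reading off H_k = ker ∂_k / im ∂_{k+1}:

  H_0: rank C_0 − rank ∂_1 = 9 − 8 = 1, and the invariant factors of ∂_1 are all 1, so H_0 = Z.
  H_1: rank ker ∂_1 − rank ∂_2 = (27 − 8) − 18 = 1, and ∂_2 has invariant factor 2 > 1, so H_1 = Z ⊕ Z/2.
  H_2: rank ker ∂_2 − rank ∂_3 = (18 − 18) − 0 = 0, and there is no ∂_3, so H_2 = 0.

As a check, the Euler characteristic is 9 − 27 + 18 = 0, which agrees with 1 − 1 + 0 = 0.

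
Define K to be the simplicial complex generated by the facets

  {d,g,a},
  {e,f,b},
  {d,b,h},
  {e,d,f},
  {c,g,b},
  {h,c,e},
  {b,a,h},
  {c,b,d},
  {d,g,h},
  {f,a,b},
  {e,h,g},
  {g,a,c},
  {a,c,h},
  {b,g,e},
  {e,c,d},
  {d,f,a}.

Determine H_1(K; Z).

H_1 = Z^2.

Order the vertices as a < b < c < d < e < f < g < h. Listing each simplex with vertices in this order, K has dimension 2 with simplices:

  0-simplices (8): a, b, c, d, e, f, g, h
  1-simplices (24): ab, ac, ad, af, ag, ah, bc, bd, be, bf, bg, bh, cd, ce, cg, ch, de, df, dg, dh, ef, eg, eh, gh
  2-simplices (16): abf, abh, acg, ach, adf, adg, bcd, bcg, bdh, bef, beg, cde, ceh, def, dgh, egh

Hence C_0 ≅ Z^8, C_1 ≅ Z^24, C_2 ≅ Z^16.

∂_1: C_1 → C_0 sends each edge [p,q] (with p < q) to q − p. For instance
  ∂bc = c − b.
The resulting 8×24 matrix has rank 7, and its Smith normal form has invariant factors (1,1,1,1,1,1,1).

∂_2: C_2 → C_1 sends each 2-simplex [p,q,r] to [q,r] − [p,r] + [p,q]. For instance
  ∂ach = ch − ah + ac,
  ∂cde = de − ce + cd.
As a 24×16 matrix over Z this has rank 15, with invariant factors (1,1,1,1,1,1,1,1,1,1,1,1,1,1,1).

Computing H_k = (kernel of ∂_k) / (image of ∂_{k+1}):

  H_1: rank ker ∂_1 − rank ∂_2 = (24 − 7) − 15 = 2, and the invariant factors of ∂_2 are all 1, so H_1 ≅ Z^2.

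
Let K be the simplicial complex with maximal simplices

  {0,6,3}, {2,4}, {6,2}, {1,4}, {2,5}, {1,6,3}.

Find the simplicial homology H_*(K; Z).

We work with the vertex ordering 0 < 1 < 2 < 3 < 4 < 5 < 6. The simplices of K, each written with vertices in increasing order, are:

  0-simplices (7): [0], [1], [2], [3], [4], [5], [6]
  1-simplices (9): [0,3], [0,6], [1,3], [1,4], [1,6], [2,4], [2,5], [2,6], [3,6]
  2-simplices (2): [0,3,6], [1,3,6]

so the chain groups are C_0 ≅ Z^7, C_1 ≅ Z^9, C_2 ≅ Z^2.

∂_1: C_1 → C_0 maps an edge to its endpoints' difference, ∂[p,q] = q − p.
The resulting 7×9 matrix has rank 6, and its Smith normal form has invariant factors (1,1,1,1,1,1).

∂_2: C_2 → C_1 maps a triangle to the signed sum of its edges. For instance
  ∂[0,3,6] = [3,6] − [0,6] + [0,3],
  ∂[1,3,6] = [3,6] − [1,6] + [1,3].
As a 9×2 matrix over Z this has rank 2, with invariant factors (1,1).

Now H_k = ker ∂_k / im ∂_{k+1}, so:

  H_0: rank C_0 − rank ∂_1 = 7 − 6 = 1, and the invariant factors of ∂_1 are all 1, so H_0 ≅ Z.
  H_1: rank ker ∂_1 − rank ∂_2 = (9 − 6) − 2 = 1, and the invariant factors of ∂_2 are all 1, so H_1 ≅ Z.
  H_2: rank ker ∂_2 − rank ∂_3 = (2 − 2) − 0 = 0, and there is no ∂_3, so H_2 ≅ 0.

As a check, the Euler characteristic is 7 − 9 + 2 = 0, which agrees with 1 − 1 + 0 = 0.

H_0 = Z,  H_1 = Z,  H_2 = 0.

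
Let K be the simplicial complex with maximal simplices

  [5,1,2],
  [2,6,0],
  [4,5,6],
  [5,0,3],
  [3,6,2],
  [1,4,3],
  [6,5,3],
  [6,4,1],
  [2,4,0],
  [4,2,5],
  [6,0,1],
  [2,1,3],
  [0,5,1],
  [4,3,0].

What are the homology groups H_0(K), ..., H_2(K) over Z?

H_0 = Z,  H_1 = Z^2,  H_2 = Z.

K has 7 vertices, 21 edges, 14 triangles.
rank ∂_0 = 0, rank ∂_1 = 6 ⇒ b_0 = 7 − 0 − 6 = 1; all invariant factors of ∂_1 are 1 so no torsion. So H_0 ≅ Z.
rank ∂_1 = 6, rank ∂_2 = 13 ⇒ b_1 = 21 − 6 − 13 = 2; all invariant factors of ∂_2 are 1 so no torsion. So H_1 ≅ Z^2.
rank ∂_2 = 13, rank ∂_3 = 0 ⇒ b_2 = 14 − 13 − 0 = 1. So H_2 ≅ Z.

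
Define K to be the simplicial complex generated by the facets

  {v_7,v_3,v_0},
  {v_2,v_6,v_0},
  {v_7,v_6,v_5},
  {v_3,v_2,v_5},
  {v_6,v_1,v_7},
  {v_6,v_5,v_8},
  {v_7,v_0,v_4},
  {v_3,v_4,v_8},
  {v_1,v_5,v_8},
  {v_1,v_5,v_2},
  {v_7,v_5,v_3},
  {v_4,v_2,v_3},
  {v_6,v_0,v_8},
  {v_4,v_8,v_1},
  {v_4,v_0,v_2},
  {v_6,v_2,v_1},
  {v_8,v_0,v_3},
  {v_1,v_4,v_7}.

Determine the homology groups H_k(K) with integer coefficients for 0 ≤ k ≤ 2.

H_0 ≅ Z,  H_1 ≅ Z × Z/2,  H_2 = 0.

Take the total order v_0 < v_1 < v_2 < v_3 < v_4 < v_5 < v_6 < v_7 < v_8 on the vertex set. Then K (dimension 2) consists of the simplices:

  0-simplices (9): [v_0], [v_1], [v_2], [v_3], [v_4], [v_5], [v_6], [v_7], [v_8]
  1-simplices (27): (27 of them)
  2-simplices (18): (18 of them)

giving chain groups C_0 ≅ Z^9, C_1 ≅ Z^27, C_2 ≅ Z^18.

Boundary ∂_1: C_1 → C_0 is given by ∂[p,q] = [q] − [p]. For instance
  ∂[v_2,v_3] = [v_3] − [v_2].
The resulting 9×27 matrix has rank 8, and its Smith normal form has invariant factors (1,1,1,1,1,1,1,1).

The boundary map ∂_2: C_2 → C_1 sends each 2-simplex [p,q,r] to [q,r] − [p,r] + [p,q]. For instance
  ∂[v_1,v_4,v_7] = [v_4,v_7] − [v_1,v_7] + [v_1,v_4],
  ∂[v_3,v_4,v_8] = [v_4,v_8] − [v_3,v_8] + [v_3,v_4].
The 27×18 boundary matrix has rank 18 and Smith normal form diag(1,1,1,1,1,1,1,1,1,1,1,1,1,1,1,1,1,2).

Now H_k = ker ∂_k / im ∂_{k+1}, so:

  H_0: rank C_0 − rank ∂_1 = 9 − 8 = 1, and the invariant factors of ∂_1 are all 1, so H_0 = Z.
  H_1: rank ker ∂_1 − rank ∂_2 = (27 − 8) − 18 = 1, and ∂_2 has invariant factor 2 > 1, so H_1 = Z × Z/2.
  H_2: rank ker ∂_2 − rank ∂_3 = (18 − 18) − 0 = 0, and there is no ∂_3, so H_2 = 0.

(K is a triangulation of the Klein bottle.)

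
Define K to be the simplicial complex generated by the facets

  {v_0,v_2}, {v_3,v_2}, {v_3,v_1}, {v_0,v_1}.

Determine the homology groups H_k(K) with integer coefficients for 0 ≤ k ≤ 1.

H_0 ≅ Z,  H_1 ≅ Z.

Take the total order v_0 < v_1 < v_2 < v_3 on the vertex set. Then K (dimension 1) consists of the simplices:

  0-simplices (4): [v_0], [v_1], [v_2], [v_3]
  1-simplices (4): [v_0,v_1], [v_0,v_2], [v_1,v_3], [v_2,v_3]

giving chain groups C_0 ≅ Z^4, C_1 ≅ Z^4.

∂_1: C_1 → C_0 is given by ∂[p,q] = [q] − [p].
The 4×4 boundary matrix has rank 3 and Smith normal form diag(1,1,1).

From H_k ≅ ker(∂_k) / im(∂_{k+1}) we obtain:

  H_0: rank C_0 − rank ∂_1 = 4 − 3 = 1, and the invariant factors of ∂_1 are all 1, so H_0 ≅ Z.
  H_1: rank ker ∂_1 − rank ∂_2 = (4 − 3) − 0 = 1, and there is no ∂_2, so H_1 ≅ Z.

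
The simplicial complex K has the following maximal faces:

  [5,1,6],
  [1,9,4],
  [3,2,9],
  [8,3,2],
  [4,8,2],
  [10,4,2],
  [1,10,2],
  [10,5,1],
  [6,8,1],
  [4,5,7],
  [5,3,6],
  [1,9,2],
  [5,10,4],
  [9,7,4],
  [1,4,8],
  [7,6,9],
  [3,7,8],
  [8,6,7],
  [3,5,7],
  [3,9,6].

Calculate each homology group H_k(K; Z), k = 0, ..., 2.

Fix the vertex order 1 < 2 < 3 < 4 < 5 < 6 < 7 < 8 < 9 < 10 and write every simplex with vertices in increasing order. Then dim K = 2 and the simplices of K are:

  0-simplices (10): [1], [2], [3], [4], [5], [6], [7], [8], [9], [10]
  1-simplices (30): (30 of them)
  2-simplices (20): (20 of them)

giving chain groups C_0 ≅ Z^10, C_1 ≅ Z^30, C_2 ≅ Z^20.

Boundary ∂_1: C_1 → C_0 sends each edge [p,q] (with p < q) to q − p.
As a 10×30 matrix over Z this has rank 9, with invariant factors (1,1,1,1,1,1,1,1,1).

The boundary map ∂_2: C_2 → C_1 maps a triangle to the signed sum of its edges. For instance
  ∂[1,4,8] = [4,8] − [1,8] + [1,4],
  ∂[1,5,10] = [5,10] − [1,10] + [1,5].
This gives a 30×20 integer matrix of rank 20; reducing to Smith normal form yields diagonal entries (1,1,1,1,1,1,1,1,1,1,1,1,1,1,1,1,1,1,1,2).

Reading off H_k = ker ∂_k / im ∂_{k+1}:

  H_0: rank C_0 − rank ∂_1 = 10 − 9 = 1, and the invariant factors of ∂_1 are all 1, so H_0 ≅ Z.
  H_1: rank ker ∂_1 − rank ∂_2 = (30 − 9) − 20 = 1, and ∂_2 has invariant factor 2 > 1, so H_1 ≅ Z ⊕ Z/2.
  H_2: rank ker ∂_2 − rank ∂_3 = (20 − 20) − 0 = 0, and there is no ∂_3, so H_2 ≅ 0.

H_0 ≅ Z,  H_1 ≅ Z ⊕ Z/2,  H_2 = 0.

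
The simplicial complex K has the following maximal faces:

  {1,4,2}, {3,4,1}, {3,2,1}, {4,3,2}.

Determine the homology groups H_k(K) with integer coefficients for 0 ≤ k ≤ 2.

K has 4 vertices, 6 edges, 4 triangles.
rank ∂_0 = 0, rank ∂_1 = 3 ⇒ b_0 = 4 − 0 − 3 = 1; all invariant factors of ∂_1 are 1 so no torsion. So H_0 ≅ Z.
rank ∂_1 = 3, rank ∂_2 = 3 ⇒ b_1 = 6 − 3 − 3 = 0; all invariant factors of ∂_2 are 1 so no torsion. So H_1 ≅ 0.
rank ∂_2 = 3, rank ∂_3 = 0 ⇒ b_2 = 4 − 3 − 0 = 1. So H_2 ≅ Z.

H_0 ≅ Z,  H_1 = 0,  H_2 ≅ Z.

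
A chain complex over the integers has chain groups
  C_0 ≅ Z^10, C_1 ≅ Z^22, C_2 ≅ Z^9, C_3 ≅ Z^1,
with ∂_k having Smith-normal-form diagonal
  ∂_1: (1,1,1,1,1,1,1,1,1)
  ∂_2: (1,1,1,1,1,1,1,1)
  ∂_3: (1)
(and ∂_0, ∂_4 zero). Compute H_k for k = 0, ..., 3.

H_0 = Z,  H_1 = Z^5,  H_2 = 0,  H_3 = 0.

H_0: b_0 = 10 − 0 − 9 = 1; torsion from ∂_1 factors > 1: none. So H_0 = Z.
H_1: b_1 = 22 − 9 − 8 = 5; torsion from ∂_2 factors > 1: none. So H_1 = Z^5.
H_2: b_2 = 9 − 8 − 1 = 0; torsion from ∂_3 factors > 1: none. So H_2 = 0.
H_3: b_3 = 1 − 1 − 0 = 0; torsion from ∂_4 factors > 1: none. So H_3 = 0.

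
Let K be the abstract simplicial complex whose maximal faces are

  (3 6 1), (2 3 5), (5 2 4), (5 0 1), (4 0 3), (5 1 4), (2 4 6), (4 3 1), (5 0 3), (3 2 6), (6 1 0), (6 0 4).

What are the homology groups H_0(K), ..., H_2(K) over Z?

K has 7 vertices, 18 edges, 12 triangles.
rank ∂_0 = 0, rank ∂_1 = 6 ⇒ b_0 = 7 − 0 − 6 = 1; all invariant factors of ∂_1 are 1 so no torsion. So H_0 = Z.
rank ∂_1 = 6, rank ∂_2 = 12 ⇒ b_1 = 18 − 6 − 12 = 0; ∂_2 has invariant factor(s) [2] giving torsion. So H_1 = Z/2.
rank ∂_2 = 12, rank ∂_3 = 0 ⇒ b_2 = 12 − 12 − 0 = 0. So H_2 = 0.

H_0 = Z,  H_1 = Z/2,  H_2 = 0.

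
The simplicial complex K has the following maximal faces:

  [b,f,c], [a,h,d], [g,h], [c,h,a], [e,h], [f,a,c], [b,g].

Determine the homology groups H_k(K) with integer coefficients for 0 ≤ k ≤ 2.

H_0 = Z,  H_1 = Z,  H_2 = 0.

Fix the vertex order a < b < c < d < e < f < g < h and write every simplex with vertices in increasing order. Then dim K = 2 and the simplices of K are:

  0-simplices (8): a, b, c, d, e, f, g, h
  1-simplices (12): ac, ad, af, ah, bc, bf, bg, cf, ch, dh, eh, gh
  2-simplices (4): acf, ach, adh, bcf

giving chain groups C_0 ≅ Z^8, C_1 ≅ Z^12, C_2 ≅ Z^4.

The boundary map ∂_1: C_1 → C_0 maps an edge to its endpoints' difference, ∂[p,q] = q − p.
This gives a 8×12 integer matrix of rank 7; reducing to Smith normal form yields diagonal entries (1,1,1,1,1,1,1).

∂_2: C_2 → C_1 acts by ∂[p,q,r] = [q,r] − [p,r] + [p,q]. For instance
  ∂acf = cf − af + ac,
  ∂bcf = cf − bf + bc.
The 12×4 boundary matrix has rank 4 and Smith normal form diag(1,1,1,1).

Now H_k = ker ∂_k / im ∂_{k+1}, so:

  H_0: rank C_0 − rank ∂_1 = 8 − 7 = 1, and the invariant factors of ∂_1 are all 1, so H_0 = Z.
  H_1: rank ker ∂_1 − rank ∂_2 = (12 − 7) − 4 = 1, and the invariant factors of ∂_2 are all 1, so H_1 = Z.
  H_2: rank ker ∂_2 − rank ∂_3 = (4 − 4) − 0 = 0, and there is no ∂_3, so H_2 = 0.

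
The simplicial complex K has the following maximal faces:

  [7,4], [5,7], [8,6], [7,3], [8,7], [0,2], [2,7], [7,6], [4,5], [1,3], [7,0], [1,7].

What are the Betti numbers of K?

Order the vertices as 0 < 1 < 2 < 3 < 4 < 5 < 6 < 7 < 8. Listing each simplex with vertices in this order, K has dimension 1 with simplices:

  0-simplices (9): [0], [1], [2], [3], [4], [5], [6], [7], [8]
  1-simplices (12): [0,2], [0,7], [1,3], [1,7], [2,7], [3,7], [4,5], [4,7], [5,7], [6,7], [6,8], [7,8]

giving chain groups C_0 ≅ Z^9, C_1 ≅ Z^12.

The boundary map ∂_1: C_1 → C_0 sends each edge [p,q] (with p < q) to q − p. For instance
  ∂[7,8] = [8] − [7].
The 9×12 boundary matrix has rank 8 and Smith normal form diag(1,1,1,1,1,1,1,1).

Computing H_k = (kernel of ∂_k) / (image of ∂_{k+1}):

  H_0: rank C_0 − rank ∂_1 = 9 − 8 = 1, and the invariant factors of ∂_1 are all 1, so H_0 ≅ Z.
  H_1: rank ker ∂_1 − rank ∂_2 = (12 − 8) − 0 = 4, and there is no ∂_2, so H_1 ≅ Z^4.

As a check, the Euler characteristic is 9 − 12 = -3, which agrees with 1 − 4 = -3.

Hence the Betti numbers are b_0 = 1, b_1 = 4.

b_0 = 1, b_1 = 4.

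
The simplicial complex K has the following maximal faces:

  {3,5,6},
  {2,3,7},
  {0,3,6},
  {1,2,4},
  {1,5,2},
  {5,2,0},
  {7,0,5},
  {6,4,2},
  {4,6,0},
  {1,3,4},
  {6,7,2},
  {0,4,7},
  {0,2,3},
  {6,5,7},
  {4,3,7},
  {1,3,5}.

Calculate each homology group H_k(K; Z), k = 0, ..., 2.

Order the vertices as 0 < 1 < 2 < 3 < 4 < 5 < 6 < 7. Listing each simplex with vertices in this order, K has dimension 2 with simplices:

  0-simplices (8): [0], [1], [2], [3], [4], [5], [6], [7]
  1-simplices (24): (24 of them)
  2-simplices (16): [0,2,3], [0,2,5], [0,3,6], [0,4,6], [0,4,7], [0,5,7], [1,2,4], [1,2,5], [1,3,4], [1,3,5], [2,3,7], [2,4,6], [2,6,7], [3,4,7], [3,5,6], [5,6,7]

so the chain groups are C_0 ≅ Z^8, C_1 ≅ Z^24, C_2 ≅ Z^16.

The boundary map ∂_1: C_1 → C_0 is given by ∂[p,q] = [q] − [p]. For instance
  ∂[0,5] = [5] − [0].
This gives a 8×24 integer matrix of rank 7; reducing to Smith normal form yields diagonal entries (1,1,1,1,1,1,1).

∂_2: C_2 → C_1 maps a triangle to the signed sum of its edges. For instance
  ∂[0,4,7] = [4,7] − [0,7] + [0,4],
  ∂[1,2,5] = [2,5] − [1,5] + [1,2].
This gives a 24×16 integer matrix of rank 15; reducing to Smith normal form yields diagonal entries (1,1,1,1,1,1,1,1,1,1,1,1,1,1,1).

Reading off H_k = ker ∂_k / im ∂_{k+1}:

  H_0: rank C_0 − rank ∂_1 = 8 − 7 = 1, and the invariant factors of ∂_1 are all 1, so H_0 = Z.
  H_1: rank ker ∂_1 − rank ∂_2 = (24 − 7) − 15 = 2, and the invariant factors of ∂_2 are all 1, so H_1 = Z^2.
  H_2: rank ker ∂_2 − rank ∂_3 = (16 − 15) − 0 = 1, and there is no ∂_3, so H_2 = Z.

H_0 = Z,  H_1 = Z^2,  H_2 = Z.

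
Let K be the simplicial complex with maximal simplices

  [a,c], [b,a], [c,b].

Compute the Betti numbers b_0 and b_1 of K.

Order the vertices as a < b < c. Listing each simplex with vertices in this order, K has dimension 1 with simplices:

  0-simplices (3): a, b, c
  1-simplices (3): ab, ac, bc

so the chain groups are C_0 ≅ Z^3, C_1 ≅ Z^3.

Boundary ∂_1: C_1 → C_0 maps an edge to its endpoints' difference, ∂[p,q] = q − p. For instance
  ∂ac = c − a.
The 3×3 boundary matrix has rank 2 and Smith normal form diag(1,1).

From H_k ≅ ker(∂_k) / im(∂_{k+1}) we obtain:

  H_0: rank C_0 − rank ∂_1 = 3 − 2 = 1, and the invariant factors of ∂_1 are all 1, so H_0 = Z.
  H_1: rank ker ∂_1 − rank ∂_2 = (3 − 2) − 0 = 1, and there is no ∂_2, so H_1 = Z.

(K is a triangulation of the circle S^1.)

Hence the Betti numbers are b_0 = 1, b_1 = 1.

b_0 = 1, b_1 = 1.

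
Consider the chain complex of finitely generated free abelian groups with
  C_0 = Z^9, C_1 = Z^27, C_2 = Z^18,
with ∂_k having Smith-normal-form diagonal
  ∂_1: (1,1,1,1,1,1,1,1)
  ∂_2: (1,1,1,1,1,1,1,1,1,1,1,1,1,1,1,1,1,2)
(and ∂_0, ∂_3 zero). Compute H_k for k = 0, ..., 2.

H_0 = Z,  H_1 = Z ⊕ Z/2Z,  H_2 = 0.

H_0: b_0 = 9 − 0 − 8 = 1; torsion from ∂_1 factors > 1: none. So H_0 = Z.
H_1: b_1 = 27 − 8 − 18 = 1; torsion from ∂_2 factors > 1: [2]. So H_1 = Z ⊕ Z/2Z.
H_2: b_2 = 18 − 18 − 0 = 0; torsion from ∂_3 factors > 1: none. So H_2 = 0.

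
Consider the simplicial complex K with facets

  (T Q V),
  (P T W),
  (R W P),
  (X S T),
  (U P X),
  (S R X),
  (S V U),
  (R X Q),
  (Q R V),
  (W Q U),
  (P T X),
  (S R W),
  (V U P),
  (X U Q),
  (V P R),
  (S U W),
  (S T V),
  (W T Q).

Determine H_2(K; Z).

H_2 ≅ Z.

Order the vertices as P < Q < R < S < T < U < V < W < X. Listing each simplex with vertices in this order, K has dimension 2 with simplices:

  0-simplices (9): P, Q, R, S, T, U, V, W, X
  1-simplices (27): PR, PT, PU, PV, PW, PX, QR, QT, QU, QV, QW, QX, RS, RV, RW, RX, ST, SU, SV, SW, SX, TV, TW, TX, UV, UW, UX
  2-simplices (18): PRV, PRW, PTW, PTX, PUV, PUX, QRV, QRX, QTV, QTW, QUW, QUX, RSW, RSX, STV, STX, SUV, SUW

giving chain groups C_0 ≅ Z^9, C_1 ≅ Z^27, C_2 ≅ Z^18.

∂_1: C_1 → C_0 sends each edge [p,q] (with p < q) to q − p. For instance
  ∂RX = X − R.
This gives a 9×27 integer matrix of rank 8; reducing to Smith normal form yields diagonal entries (1,1,1,1,1,1,1,1).

∂_2: C_2 → C_1 acts by ∂[p,q,r] = [q,r] − [p,r] + [p,q]. For instance
  ∂SUV = UV − SV + SU,
  ∂RSX = SX − RX + RS.
The 27×18 boundary matrix has rank 17 and Smith normal form diag(1,1,1,1,1,1,1,1,1,1,1,1,1,1,1,1,1).

Computing H_k = (kernel of ∂_k) / (image of ∂_{k+1}):

  H_2: rank ker ∂_2 − rank ∂_3 = (18 − 17) − 0 = 1, and there is no ∂_3, so H_2 ≅ Z.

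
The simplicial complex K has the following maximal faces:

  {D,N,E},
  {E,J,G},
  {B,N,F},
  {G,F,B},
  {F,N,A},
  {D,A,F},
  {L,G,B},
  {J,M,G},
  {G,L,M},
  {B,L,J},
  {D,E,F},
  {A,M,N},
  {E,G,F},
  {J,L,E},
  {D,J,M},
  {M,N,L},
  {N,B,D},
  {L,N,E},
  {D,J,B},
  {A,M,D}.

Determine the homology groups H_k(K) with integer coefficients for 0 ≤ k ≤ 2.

H_0 ≅ Z,  H_1 ≅ Z ⊕ Z/2,  H_2 = 0.

Take the total order A < B < D < E < F < G < J < L < M < N on the vertex set. Then K (dimension 2) consists of the simplices:

  0-simplices (10): A, B, D, E, F, G, J, L, M, N
  1-simplices (30): AD, AF, AM, AN, BD, BF, BG, BJ, BL, BN, DE, DF, DJ, DM, DN, EF, EG, EJ, EL, EN, FG, FN, GJ, GL, GM, JL, JM, LM, LN, MN
  2-simplices (20): ADF, ADM, AFN, AMN, BDJ, BDN, BFG, BFN, BGL, BJL, DEF, DEN, DJM, EFG, EGJ, EJL, ELN, GJM, GLM, LMN

Hence C_0 ≅ Z^10, C_1 ≅ Z^30, C_2 ≅ Z^20.

∂_1: C_1 → C_0 sends each edge [p,q] (with p < q) to q − p.
The 10×30 boundary matrix has rank 9 and Smith normal form diag(1,1,1,1,1,1,1,1,1).

The boundary map ∂_2: C_2 → C_1 sends each 2-simplex [p,q,r] to [q,r] − [p,r] + [p,q]. For instance
  ∂BJL = JL − BL + BJ,
  ∂BFN = FN − BN + BF.
As a 30×20 matrix over Z this has rank 20, with invariant factors (1,1,1,1,1,1,1,1,1,1,1,1,1,1,1,1,1,1,1,2).

From H_k ≅ ker(∂_k) / im(∂_{k+1}) we obtain:

  H_0: rank C_0 − rank ∂_1 = 10 − 9 = 1, and the invariant factors of ∂_1 are all 1, so H_0 ≅ Z.
  H_1: rank ker ∂_1 − rank ∂_2 = (30 − 9) − 20 = 1, and ∂_2 has invariant factor 2 > 1, so H_1 ≅ Z ⊕ Z/2.
  H_2: rank ker ∂_2 − rank ∂_3 = (20 − 20) − 0 = 0, and there is no ∂_3, so H_2 ≅ 0.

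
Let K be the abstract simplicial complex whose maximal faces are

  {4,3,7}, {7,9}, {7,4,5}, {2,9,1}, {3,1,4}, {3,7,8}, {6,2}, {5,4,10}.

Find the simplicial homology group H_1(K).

H_1 ≅ Z.

Order the vertices as 1 < 2 < 3 < 4 < 5 < 6 < 7 < 8 < 9 < 10. Listing each simplex with vertices in this order, K has dimension 2 with simplices:

  0-simplices (10): [1], [2], [3], [4], [5], [6], [7], [8], [9], [10]
  1-simplices (16): [1,2], [1,3], [1,4], [1,9], [2,6], [2,9], [3,4], [3,7], [3,8], [4,5], [4,7], [4,10], [5,7], [5,10], [7,8], [7,9]
  2-simplices (6): [1,2,9], [1,3,4], [3,4,7], [3,7,8], [4,5,7], [4,5,10]

so the chain groups are C_0 ≅ Z^10, C_1 ≅ Z^16, C_2 ≅ Z^6.

∂_1: C_1 → C_0 is given by ∂[p,q] = [q] − [p].
This gives a 10×16 integer matrix of rank 9; reducing to Smith normal form yields diagonal entries (1,1,1,1,1,1,1,1,1).

The boundary map ∂_2: C_2 → C_1 maps a triangle to the signed sum of its edges. For instance
  ∂[3,4,7] = [4,7] − [3,7] + [3,4],
  ∂[4,5,7] = [5,7] − [4,7] + [4,5].
This gives a 16×6 integer matrix of rank 6; reducing to Smith normal form yields diagonal entries (1,1,1,1,1,1).

Computing H_k = (kernel of ∂_k) / (image of ∂_{k+1}):

  H_1: rank ker ∂_1 − rank ∂_2 = (16 − 9) − 6 = 1, and the invariant factors of ∂_2 are all 1, so H_1 ≅ Z.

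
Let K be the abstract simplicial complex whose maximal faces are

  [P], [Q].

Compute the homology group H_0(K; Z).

H_0 ≅ Z^2.

We work with the vertex ordering P < Q. The simplices of K, each written with vertices in increasing order, are:

  0-simplices (2): P, Q

so the chain groups are C_0 ≅ Z^2.

Reading off H_k = ker ∂_k / im ∂_{k+1}:

  H_0: rank C_0 − rank ∂_1 = 2 − 0 = 2, and there is no ∂_1, so H_0 ≅ Z^2.

(K is a triangulation of a set of 2 points.)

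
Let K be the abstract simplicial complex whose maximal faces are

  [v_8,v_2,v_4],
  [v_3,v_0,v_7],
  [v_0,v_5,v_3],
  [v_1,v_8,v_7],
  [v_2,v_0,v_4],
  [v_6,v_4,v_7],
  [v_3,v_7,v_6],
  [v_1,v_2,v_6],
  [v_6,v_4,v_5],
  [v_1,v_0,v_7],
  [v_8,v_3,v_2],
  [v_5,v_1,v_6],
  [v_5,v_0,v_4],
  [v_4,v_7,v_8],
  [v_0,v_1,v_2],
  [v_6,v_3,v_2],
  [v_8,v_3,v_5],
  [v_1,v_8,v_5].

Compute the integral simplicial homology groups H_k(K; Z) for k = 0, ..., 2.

We work with the vertex ordering v_0 < v_1 < v_2 < v_3 < v_4 < v_5 < v_6 < v_7 < v_8. The simplices of K, each written with vertices in increasing order, are:

  0-simplices (9): [v_0], [v_1], [v_2], [v_3], [v_4], [v_5], [v_6], [v_7], [v_8]
  1-simplices (27): (27 of them)
  2-simplices (18): (18 of them)

Hence C_0 ≅ Z^9, C_1 ≅ Z^27, C_2 ≅ Z^18.

The boundary map ∂_1: C_1 → C_0 maps an edge to its endpoints' difference, ∂[p,q] = q − p.
The resulting 9×27 matrix has rank 8, and its Smith normal form has invariant factors (1,1,1,1,1,1,1,1).

Boundary ∂_2: C_2 → C_1 maps a triangle to the signed sum of its edges. For instance
  ∂[v_0,v_2,v_4] = [v_2,v_4] − [v_0,v_4] + [v_0,v_2],
  ∂[v_1,v_2,v_6] = [v_2,v_6] − [v_1,v_6] + [v_1,v_2].
This gives a 27×18 integer matrix of rank 17; reducing to Smith normal form yields diagonal entries (1,1,1,1,1,1,1,1,1,1,1,1,1,1,1,1,1).

Computing H_k = (kernel of ∂_k) / (image of ∂_{k+1}):

  H_0: rank C_0 − rank ∂_1 = 9 − 8 = 1, and the invariant factors of ∂_1 are all 1, so H_0 = Z.
  H_1: rank ker ∂_1 − rank ∂_2 = (27 − 8) − 17 = 2, and the invariant factors of ∂_2 are all 1, so H_1 = Z^2.
  H_2: rank ker ∂_2 − rank ∂_3 = (18 − 17) − 0 = 1, and there is no ∂_3, so H_2 = Z.

As a check, the Euler characteristic is 9 − 27 + 18 = 0, which agrees with 1 − 2 + 1 = 0.

H_0 = Z,  H_1 = Z^2,  H_2 = Z.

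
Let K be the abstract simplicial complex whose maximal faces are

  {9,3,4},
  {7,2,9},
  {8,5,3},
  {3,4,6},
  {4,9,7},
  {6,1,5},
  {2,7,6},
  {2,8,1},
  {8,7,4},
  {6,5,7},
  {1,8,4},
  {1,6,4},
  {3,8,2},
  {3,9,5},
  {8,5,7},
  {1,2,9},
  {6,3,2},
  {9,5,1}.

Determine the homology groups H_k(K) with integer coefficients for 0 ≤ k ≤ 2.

Take the total order 1 < 2 < 3 < 4 < 5 < 6 < 7 < 8 < 9 on the vertex set. Then K (dimension 2) consists of the simplices:

  0-simplices (9): [1], [2], [3], [4], [5], [6], [7], [8], [9]
  1-simplices (27): (27 of them)
  2-simplices (18): [1,2,8], [1,2,9], [1,4,6], [1,4,8], [1,5,6], [1,5,9], [2,3,6], [2,3,8], [2,6,7], [2,7,9], [3,4,6], [3,4,9], [3,5,8], [3,5,9], [4,7,8], [4,7,9], [5,6,7], [5,7,8]

giving chain groups C_0 ≅ Z^9, C_1 ≅ Z^27, C_2 ≅ Z^18.

∂_1: C_1 → C_0 maps an edge to its endpoints' difference, ∂[p,q] = q − p.
As a 9×27 matrix over Z this has rank 8, with invariant factors (1,1,1,1,1,1,1,1).

The boundary map ∂_2: C_2 → C_1 sends each 2-simplex [p,q,r] to [q,r] − [p,r] + [p,q]. For instance
  ∂[3,5,9] = [5,9] − [3,9] + [3,5],
  ∂[4,7,9] = [7,9] − [4,9] + [4,7].
The resulting 27×18 matrix has rank 17, and its Smith normal form has invariant factors (1,1,1,1,1,1,1,1,1,1,1,1,1,1,1,1,1).

Reading off H_k = ker ∂_k / im ∂_{k+1}:

  H_0: rank C_0 − rank ∂_1 = 9 − 8 = 1, and the invariant factors of ∂_1 are all 1, so H_0 = Z.
  H_1: rank ker ∂_1 − rank ∂_2 = (27 − 8) − 17 = 2, and the invariant factors of ∂_2 are all 1, so H_1 = Z^2.
  H_2: rank ker ∂_2 − rank ∂_3 = (18 − 17) − 0 = 1, and there is no ∂_3, so H_2 = Z.

H_0 ≅ Z,  H_1 ≅ Z^2,  H_2 ≅ Z.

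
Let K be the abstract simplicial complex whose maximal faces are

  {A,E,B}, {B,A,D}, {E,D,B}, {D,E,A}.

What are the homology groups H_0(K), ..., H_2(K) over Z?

We work with the vertex ordering A < B < D < E. The simplices of K, each written with vertices in increasing order, are:

  0-simplices (4): A, B, D, E
  1-simplices (6): AB, AD, AE, BD, BE, DE
  2-simplices (4): ABD, ABE, ADE, BDE

so the chain groups are C_0 ≅ Z^4, C_1 ≅ Z^6, C_2 ≅ Z^4.

∂_1: C_1 → C_0 sends each edge [p,q] (with p < q) to q − p. For instance
  ∂BD = D − B.
As a 4×6 matrix over Z this has rank 3, with invariant factors (1,1,1).

The boundary map ∂_2: C_2 → C_1 maps a triangle to the signed sum of its edges. For instance
  ∂ADE = DE − AE + AD,
  ∂ABE = BE − AE + AB.
As a 6×4 matrix over Z this has rank 3, with invariant factors (1,1,1).

Now H_k = ker ∂_k / im ∂_{k+1}, so:

  H_0: rank C_0 − rank ∂_1 = 4 − 3 = 1, and the invariant factors of ∂_1 are all 1, so H_0 = Z.
  H_1: rank ker ∂_1 − rank ∂_2 = (6 − 3) − 3 = 0, and the invariant factors of ∂_2 are all 1, so H_1 = 0.
  H_2: rank ker ∂_2 − rank ∂_3 = (4 − 3) − 0 = 1, and there is no ∂_3, so H_2 = Z.

H_0 = Z,  H_1 = 0,  H_2 = Z.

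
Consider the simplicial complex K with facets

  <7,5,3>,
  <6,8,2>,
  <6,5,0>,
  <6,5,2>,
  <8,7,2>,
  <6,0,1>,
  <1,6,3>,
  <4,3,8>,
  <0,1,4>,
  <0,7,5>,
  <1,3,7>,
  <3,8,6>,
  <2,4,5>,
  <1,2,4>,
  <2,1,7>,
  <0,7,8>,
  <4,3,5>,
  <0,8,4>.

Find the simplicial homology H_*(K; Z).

H_0 ≅ Z,  H_1 ≅ Z^2,  H_2 ≅ Z.

Order the vertices as 0 < 1 < 2 < 3 < 4 < 5 < 6 < 7 < 8. Listing each simplex with vertices in this order, K has dimension 2 with simplices:

  0-simplices (9): [0], [1], [2], [3], [4], [5], [6], [7], [8]
  1-simplices (27): (27 of them)
  2-simplices (18): [0,1,4], [0,1,6], [0,4,8], [0,5,6], [0,5,7], [0,7,8], [1,2,4], [1,2,7], [1,3,6], [1,3,7], [2,4,5], [2,5,6], [2,6,8], [2,7,8], [3,4,5], [3,4,8], [3,5,7], [3,6,8]

Hence C_0 ≅ Z^9, C_1 ≅ Z^27, C_2 ≅ Z^18.

The boundary map ∂_1: C_1 → C_0 sends each edge [p,q] (with p < q) to q − p. For instance
  ∂[2,7] = [7] − [2].
As a 9×27 matrix over Z this has rank 8, with invariant factors (1,1,1,1,1,1,1,1).

The boundary map ∂_2: C_2 → C_1 sends each 2-simplex [p,q,r] to [q,r] − [p,r] + [p,q]. For instance
  ∂[1,3,7] = [3,7] − [1,7] + [1,3],
  ∂[0,7,8] = [7,8] − [0,8] + [0,7].
This gives a 27×18 integer matrix of rank 17; reducing to Smith normal form yields diagonal entries (1,1,1,1,1,1,1,1,1,1,1,1,1,1,1,1,1).

Now H_k = ker ∂_k / im ∂_{k+1}, so:

  H_0: rank C_0 − rank ∂_1 = 9 − 8 = 1, and the invariant factors of ∂_1 are all 1, so H_0 ≅ Z.
  H_1: rank ker ∂_1 − rank ∂_2 = (27 − 8) − 17 = 2, and the invariant factors of ∂_2 are all 1, so H_1 ≅ Z^2.
  H_2: rank ker ∂_2 − rank ∂_3 = (18 − 17) − 0 = 1, and there is no ∂_3, so H_2 ≅ Z.

(K is a triangulation of the torus T^2.)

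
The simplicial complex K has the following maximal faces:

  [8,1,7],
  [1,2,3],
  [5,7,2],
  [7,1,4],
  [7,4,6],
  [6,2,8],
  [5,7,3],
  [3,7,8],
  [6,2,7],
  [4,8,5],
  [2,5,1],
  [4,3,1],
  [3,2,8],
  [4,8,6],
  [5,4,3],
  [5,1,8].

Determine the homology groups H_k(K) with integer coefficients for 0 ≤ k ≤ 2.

H_0 = Z,  H_1 = Z^2,  H_2 = Z.

Fix the vertex order 1 < 2 < 3 < 4 < 5 < 6 < 7 < 8 and write every simplex with vertices in increasing order. Then dim K = 2 and the simplices of K are:

  0-simplices (8): [1], [2], [3], [4], [5], [6], [7], [8]
  1-simplices (24): (24 of them)
  2-simplices (16): [1,2,3], [1,2,5], [1,3,4], [1,4,7], [1,5,8], [1,7,8], [2,3,8], [2,5,7], [2,6,7], [2,6,8], [3,4,5], [3,5,7], [3,7,8], [4,5,8], [4,6,7], [4,6,8]

so the chain groups are C_0 ≅ Z^8, C_1 ≅ Z^24, C_2 ≅ Z^16.

Boundary ∂_1: C_1 → C_0 is given by ∂[p,q] = [q] − [p]. For instance
  ∂[1,5] = [5] − [1].
As a 8×24 matrix over Z this has rank 7, with invariant factors (1,1,1,1,1,1,1).

Boundary ∂_2: C_2 → C_1 maps a triangle to the signed sum of its edges. For instance
  ∂[1,5,8] = [5,8] − [1,8] + [1,5],
  ∂[4,5,8] = [5,8] − [4,8] + [4,5].
The 24×16 boundary matrix has rank 15 and Smith normal form diag(1,1,1,1,1,1,1,1,1,1,1,1,1,1,1).

From H_k ≅ ker(∂_k) / im(∂_{k+1}) we obtain:

  H_0: rank C_0 − rank ∂_1 = 8 − 7 = 1, and the invariant factors of ∂_1 are all 1, so H_0 ≅ Z.
  H_1: rank ker ∂_1 − rank ∂_2 = (24 − 7) − 15 = 2, and the invariant factors of ∂_2 are all 1, so H_1 ≅ Z^2.
  H_2: rank ker ∂_2 − rank ∂_3 = (16 − 15) − 0 = 1, and there is no ∂_3, so H_2 ≅ Z.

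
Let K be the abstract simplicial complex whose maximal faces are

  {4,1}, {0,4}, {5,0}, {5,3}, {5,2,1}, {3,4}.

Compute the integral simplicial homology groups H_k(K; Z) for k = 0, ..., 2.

K has 6 vertices, 8 edges, 1 triangle.
rank ∂_0 = 0, rank ∂_1 = 5 ⇒ b_0 = 6 − 0 − 5 = 1; all invariant factors of ∂_1 are 1 so no torsion. So H_0 = Z.
rank ∂_1 = 5, rank ∂_2 = 1 ⇒ b_1 = 8 − 5 − 1 = 2; all invariant factors of ∂_2 are 1 so no torsion. So H_1 = Z^2.
rank ∂_2 = 1, rank ∂_3 = 0 ⇒ b_2 = 1 − 1 − 0 = 0. So H_2 = 0.

H_0 ≅ Z,  H_1 ≅ Z^2,  H_2 = 0.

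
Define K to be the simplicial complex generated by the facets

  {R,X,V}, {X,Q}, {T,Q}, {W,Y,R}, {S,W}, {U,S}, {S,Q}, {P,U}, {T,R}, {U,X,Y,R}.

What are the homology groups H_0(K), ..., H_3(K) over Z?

H_0 = Z,  H_1 = Z^3,  H_2 = 0,  H_3 = 0.

We work with the vertex ordering P < Q < R < S < T < U < V < W < X < Y. The simplices of K, each written with vertices in increasing order, are:

  0-simplices (10): P, Q, R, S, T, U, V, W, X, Y
  1-simplices (17): PU, QS, QT, QX, RT, RU, RV, RW, RX, RY, SU, SW, UX, UY, VX, WY, XY
  2-simplices (6): RUX, RUY, RVX, RWY, RXY, UXY
  3-simplices (1): RUXY

Hence C_0 ≅ Z^10, C_1 ≅ Z^17, C_2 ≅ Z^6, C_3 ≅ Z^1.

∂_1: C_1 → C_0 maps an edge to its endpoints' difference, ∂[p,q] = q − p. For instance
  ∂WY = Y − W.
As a 10×17 matrix over Z this has rank 9, with invariant factors (1,1,1,1,1,1,1,1,1).

∂_2: C_2 → C_1 sends each 2-simplex [p,q,r] to [q,r] − [p,r] + [p,q]. For instance
  ∂RWY = WY − RY + RW,
  ∂RUX = UX − RX + RU.
The 17×6 boundary matrix has rank 5 and Smith normal form diag(1,1,1,1,1).

The boundary map ∂_3: C_3 → C_2 sends each 3-simplex σ to the alternating sum Σ_i (−1)^i (σ with its i-th vertex removed). For instance
  ∂RUXY = UXY − RXY + RUY − RUX.
As a 6×1 matrix over Z this has rank 1, with invariant factors (1).

Reading off H_k = ker ∂_k / im ∂_{k+1}:

  H_0: rank C_0 − rank ∂_1 = 10 − 9 = 1, and the invariant factors of ∂_1 are all 1, so H_0 = Z.
  H_1: rank ker ∂_1 − rank ∂_2 = (17 − 9) − 5 = 3, and the invariant factors of ∂_2 are all 1, so H_1 = Z^3.
  H_2: rank ker ∂_2 − rank ∂_3 = (6 − 5) − 1 = 0, and the invariant factors of ∂_3 are all 1, so H_2 = 0.
  H_3: rank ker ∂_3 − rank ∂_4 = (1 − 1) − 0 = 0, and there is no ∂_4, so H_3 = 0.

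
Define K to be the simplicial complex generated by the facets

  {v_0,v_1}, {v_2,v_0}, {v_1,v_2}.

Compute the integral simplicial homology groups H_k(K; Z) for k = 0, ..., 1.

K has 3 vertices, 3 edges.
rank ∂_0 = 0, rank ∂_1 = 2 ⇒ b_0 = 3 − 0 − 2 = 1; all invariant factors of ∂_1 are 1 so no torsion. So H_0 = Z.
rank ∂_1 = 2, rank ∂_2 = 0 ⇒ b_1 = 3 − 2 − 0 = 1. So H_1 = Z.

H_0 ≅ Z,  H_1 ≅ Z.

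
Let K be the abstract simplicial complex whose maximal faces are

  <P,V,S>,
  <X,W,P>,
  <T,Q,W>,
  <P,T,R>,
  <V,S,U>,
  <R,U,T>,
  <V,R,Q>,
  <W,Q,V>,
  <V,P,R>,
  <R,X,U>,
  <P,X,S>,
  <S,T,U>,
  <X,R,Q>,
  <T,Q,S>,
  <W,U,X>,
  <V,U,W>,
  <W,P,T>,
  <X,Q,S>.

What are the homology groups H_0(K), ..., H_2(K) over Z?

Order the vertices as P < Q < R < S < T < U < V < W < X. Listing each simplex with vertices in this order, K has dimension 2 with simplices:

  0-simplices (9): P, Q, R, S, T, U, V, W, X
  1-simplices (27): PR, PS, PT, PV, PW, PX, QR, QS, QT, QV, QW, QX, RT, RU, RV, RX, ST, SU, SV, SX, TU, TW, UV, UW, UX, VW, WX
  2-simplices (18): PRT, PRV, PSV, PSX, PTW, PWX, QRV, QRX, QST, QSX, QTW, QVW, RTU, RUX, STU, SUV, UVW, UWX

so the chain groups are C_0 ≅ Z^9, C_1 ≅ Z^27, C_2 ≅ Z^18.

Boundary ∂_1: C_1 → C_0 is given by ∂[p,q] = [q] − [p]. For instance
  ∂PS = S − P.
The 9×27 boundary matrix has rank 8 and Smith normal form diag(1,1,1,1,1,1,1,1).

Boundary ∂_2: C_2 → C_1 sends each 2-simplex [p,q,r] to [q,r] − [p,r] + [p,q]. For instance
  ∂PSV = SV − PV + PS,
  ∂PRT = RT − PT + PR.
This gives a 27×18 integer matrix of rank 17; reducing to Smith normal form yields diagonal entries (1,1,1,1,1,1,1,1,1,1,1,1,1,1,1,1,1).

Reading off H_k = ker ∂_k / im ∂_{k+1}:

  H_0: rank C_0 − rank ∂_1 = 9 − 8 = 1, and the invariant factors of ∂_1 are all 1, so H_0 = Z.
  H_1: rank ker ∂_1 − rank ∂_2 = (27 − 8) − 17 = 2, and the invariant factors of ∂_2 are all 1, so H_1 = Z^2.
  H_2: rank ker ∂_2 − rank ∂_3 = (18 − 17) − 0 = 1, and there is no ∂_3, so H_2 = Z.

As a check, the Euler characteristic is 9 − 27 + 18 = 0, which agrees with 1 − 2 + 1 = 0.

H_0 = Z,  H_1 = Z^2,  H_2 = Z.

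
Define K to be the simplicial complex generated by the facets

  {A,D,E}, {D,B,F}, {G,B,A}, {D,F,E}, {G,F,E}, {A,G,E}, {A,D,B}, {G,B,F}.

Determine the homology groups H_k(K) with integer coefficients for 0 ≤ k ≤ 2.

H_0 ≅ Z,  H_1 = 0,  H_2 ≅ Z.

K has 6 vertices, 12 edges, 8 triangles.
rank ∂_0 = 0, rank ∂_1 = 5 ⇒ b_0 = 6 − 0 − 5 = 1; all invariant factors of ∂_1 are 1 so no torsion. So H_0 ≅ Z.
rank ∂_1 = 5, rank ∂_2 = 7 ⇒ b_1 = 12 − 5 − 7 = 0; all invariant factors of ∂_2 are 1 so no torsion. So H_1 ≅ 0.
rank ∂_2 = 7, rank ∂_3 = 0 ⇒ b_2 = 8 − 7 − 0 = 1. So H_2 ≅ Z.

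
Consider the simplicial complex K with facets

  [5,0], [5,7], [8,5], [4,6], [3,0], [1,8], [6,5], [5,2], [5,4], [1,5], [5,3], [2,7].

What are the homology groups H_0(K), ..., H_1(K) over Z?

Fix the vertex order 0 < 1 < 2 < 3 < 4 < 5 < 6 < 7 < 8 and write every simplex with vertices in increasing order. Then dim K = 1 and the simplices of K are:

  0-simplices (9): [0], [1], [2], [3], [4], [5], [6], [7], [8]
  1-simplices (12): [0,3], [0,5], [1,5], [1,8], [2,5], [2,7], [3,5], [4,5], [4,6], [5,6], [5,7], [5,8]

so the chain groups are C_0 ≅ Z^9, C_1 ≅ Z^12.

The boundary map ∂_1: C_1 → C_0 sends each edge [p,q] (with p < q) to q − p.
The 9×12 boundary matrix has rank 8 and Smith normal form diag(1,1,1,1,1,1,1,1).

Computing H_k = (kernel of ∂_k) / (image of ∂_{k+1}):

  H_0: rank C_0 − rank ∂_1 = 9 − 8 = 1, and the invariant factors of ∂_1 are all 1, so H_0 = Z.
  H_1: rank ker ∂_1 − rank ∂_2 = (12 − 8) − 0 = 4, and there is no ∂_2, so H_1 = Z^4.

H_0 ≅ Z,  H_1 ≅ Z^4.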